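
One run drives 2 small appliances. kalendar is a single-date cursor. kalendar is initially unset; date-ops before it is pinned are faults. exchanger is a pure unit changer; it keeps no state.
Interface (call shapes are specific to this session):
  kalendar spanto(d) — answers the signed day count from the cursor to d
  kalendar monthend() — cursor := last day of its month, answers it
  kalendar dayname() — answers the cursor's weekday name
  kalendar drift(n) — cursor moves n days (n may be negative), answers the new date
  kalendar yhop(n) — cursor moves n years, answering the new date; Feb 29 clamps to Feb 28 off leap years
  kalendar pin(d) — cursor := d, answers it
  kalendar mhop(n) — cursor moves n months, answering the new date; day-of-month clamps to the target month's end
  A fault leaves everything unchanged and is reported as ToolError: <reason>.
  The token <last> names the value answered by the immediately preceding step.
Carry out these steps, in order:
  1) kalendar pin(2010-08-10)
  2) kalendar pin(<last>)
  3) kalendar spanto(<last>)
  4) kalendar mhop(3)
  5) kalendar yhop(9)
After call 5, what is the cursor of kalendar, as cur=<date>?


Answer: cur=2019-11-10

Derivation:
>> kalendar pin(2010-08-10)
<< 2010-08-10
>> kalendar pin(<last>)
<< 2010-08-10
>> kalendar spanto(<last>)
<< 0
>> kalendar mhop(3)
<< 2010-11-10
>> kalendar yhop(9)
<< 2019-11-10


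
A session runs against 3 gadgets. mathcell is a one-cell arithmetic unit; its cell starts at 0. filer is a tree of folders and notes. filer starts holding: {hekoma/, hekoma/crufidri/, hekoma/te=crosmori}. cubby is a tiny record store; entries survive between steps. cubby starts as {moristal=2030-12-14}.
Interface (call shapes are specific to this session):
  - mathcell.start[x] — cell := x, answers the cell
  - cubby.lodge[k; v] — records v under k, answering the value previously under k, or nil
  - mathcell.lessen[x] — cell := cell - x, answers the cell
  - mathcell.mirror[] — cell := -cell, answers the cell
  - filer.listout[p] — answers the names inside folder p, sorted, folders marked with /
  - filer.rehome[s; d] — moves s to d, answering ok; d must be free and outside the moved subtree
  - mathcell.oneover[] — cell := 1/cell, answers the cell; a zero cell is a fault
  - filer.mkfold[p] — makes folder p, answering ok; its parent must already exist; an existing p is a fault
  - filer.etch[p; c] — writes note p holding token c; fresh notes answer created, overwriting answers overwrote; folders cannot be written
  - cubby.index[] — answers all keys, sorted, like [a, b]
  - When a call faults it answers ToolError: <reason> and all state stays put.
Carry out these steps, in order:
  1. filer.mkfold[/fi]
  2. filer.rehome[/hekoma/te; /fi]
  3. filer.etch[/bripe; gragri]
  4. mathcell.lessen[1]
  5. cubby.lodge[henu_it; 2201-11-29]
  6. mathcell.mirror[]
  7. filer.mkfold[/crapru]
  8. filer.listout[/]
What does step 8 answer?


Answer: [bripe, crapru/, fi/, hekoma/]

Derivation:
I use filer.mkfold with /fi, and get ok.
Using filer.rehome with /hekoma/te, /fi, and get ToolError: exists.
I use filer.etch with /bripe, gragri, and get created.
I invoke mathcell.lessen with 1, — result: -1.
I use cubby.lodge with henu_it, 2201-11-29, → nil.
Calling mathcell.mirror(), giving 1.
Now I run filer.mkfold with /crapru: ok.
Using filer.listout with /, giving [bripe, crapru/, fi/, hekoma/].


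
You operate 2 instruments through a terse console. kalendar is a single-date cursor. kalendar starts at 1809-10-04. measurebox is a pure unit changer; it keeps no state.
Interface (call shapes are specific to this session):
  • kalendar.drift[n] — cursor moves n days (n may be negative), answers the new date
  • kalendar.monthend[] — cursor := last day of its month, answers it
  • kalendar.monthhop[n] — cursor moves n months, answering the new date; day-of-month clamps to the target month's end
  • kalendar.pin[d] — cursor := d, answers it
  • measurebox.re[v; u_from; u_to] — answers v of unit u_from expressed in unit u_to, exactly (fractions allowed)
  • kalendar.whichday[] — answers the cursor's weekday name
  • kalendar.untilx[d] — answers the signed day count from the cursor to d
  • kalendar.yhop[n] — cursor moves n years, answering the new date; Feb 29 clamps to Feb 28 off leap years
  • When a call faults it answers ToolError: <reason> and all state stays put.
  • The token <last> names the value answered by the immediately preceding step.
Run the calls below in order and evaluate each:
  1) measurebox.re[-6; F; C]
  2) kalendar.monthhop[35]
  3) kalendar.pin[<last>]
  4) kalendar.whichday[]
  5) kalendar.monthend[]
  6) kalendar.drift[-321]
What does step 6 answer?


>>> measurebox.re v=-6 u_from=F u_to=C
  -190/9
>>> kalendar.monthhop n=35
  1812-09-04
>>> kalendar.pin d=<last>
  1812-09-04
>>> kalendar.whichday
  Friday
>>> kalendar.monthend
  1812-09-30
>>> kalendar.drift n=-321
  1811-11-14

Answer: 1811-11-14


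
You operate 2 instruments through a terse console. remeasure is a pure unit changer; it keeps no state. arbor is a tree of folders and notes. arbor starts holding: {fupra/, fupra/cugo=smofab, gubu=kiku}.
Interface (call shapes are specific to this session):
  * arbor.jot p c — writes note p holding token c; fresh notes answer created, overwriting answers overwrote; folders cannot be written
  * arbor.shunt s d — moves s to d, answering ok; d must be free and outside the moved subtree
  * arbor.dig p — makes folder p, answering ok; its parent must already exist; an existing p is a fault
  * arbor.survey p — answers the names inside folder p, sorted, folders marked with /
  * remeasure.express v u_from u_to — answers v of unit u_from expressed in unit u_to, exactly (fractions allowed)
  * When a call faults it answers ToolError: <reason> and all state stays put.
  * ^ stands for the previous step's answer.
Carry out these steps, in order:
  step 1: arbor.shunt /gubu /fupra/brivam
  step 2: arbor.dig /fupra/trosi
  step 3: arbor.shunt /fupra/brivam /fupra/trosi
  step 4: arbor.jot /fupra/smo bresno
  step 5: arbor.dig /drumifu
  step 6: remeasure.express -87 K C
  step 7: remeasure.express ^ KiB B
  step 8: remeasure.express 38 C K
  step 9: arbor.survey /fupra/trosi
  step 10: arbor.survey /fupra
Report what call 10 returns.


% 1. shunt(s='/gubu', d='/fupra/brivam') ~> ok
% 2. dig(p='/fupra/trosi') ~> ok
% 3. shunt(s='/fupra/brivam', d='/fupra/trosi') ~> ToolError: exists
% 4. jot(p='/fupra/smo', c='bresno') ~> created
% 5. dig(p='/drumifu') ~> ok
% 6. express(v='-87', u_from='K', u_to='C') ~> -7203/20
% 7. express(v='^', u_from='KiB', u_to='B') ~> -1843968/5
% 8. express(v='38', u_from='C', u_to='K') ~> 6223/20
% 9. survey(p='/fupra/trosi') ~> []
% 10. survey(p='/fupra') ~> [brivam, cugo, smo, trosi/]

Answer: [brivam, cugo, smo, trosi/]


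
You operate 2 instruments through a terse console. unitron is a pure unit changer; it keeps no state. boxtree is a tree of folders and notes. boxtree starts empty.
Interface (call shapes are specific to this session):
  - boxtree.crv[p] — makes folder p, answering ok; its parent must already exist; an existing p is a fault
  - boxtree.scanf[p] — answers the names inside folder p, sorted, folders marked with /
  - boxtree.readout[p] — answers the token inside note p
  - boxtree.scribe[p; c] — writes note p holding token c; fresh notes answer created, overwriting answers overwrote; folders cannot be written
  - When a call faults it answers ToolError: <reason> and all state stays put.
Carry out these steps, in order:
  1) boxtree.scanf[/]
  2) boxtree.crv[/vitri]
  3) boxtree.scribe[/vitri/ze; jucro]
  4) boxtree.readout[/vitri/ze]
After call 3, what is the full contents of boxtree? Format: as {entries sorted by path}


! 1. boxtree.scanf(p='/') == []
! 2. boxtree.crv(p='/vitri') == ok
! 3. boxtree.scribe(p='/vitri/ze', c='jucro') == created
! 4. boxtree.readout(p='/vitri/ze') == jucro

Answer: {vitri/, vitri/ze=jucro}


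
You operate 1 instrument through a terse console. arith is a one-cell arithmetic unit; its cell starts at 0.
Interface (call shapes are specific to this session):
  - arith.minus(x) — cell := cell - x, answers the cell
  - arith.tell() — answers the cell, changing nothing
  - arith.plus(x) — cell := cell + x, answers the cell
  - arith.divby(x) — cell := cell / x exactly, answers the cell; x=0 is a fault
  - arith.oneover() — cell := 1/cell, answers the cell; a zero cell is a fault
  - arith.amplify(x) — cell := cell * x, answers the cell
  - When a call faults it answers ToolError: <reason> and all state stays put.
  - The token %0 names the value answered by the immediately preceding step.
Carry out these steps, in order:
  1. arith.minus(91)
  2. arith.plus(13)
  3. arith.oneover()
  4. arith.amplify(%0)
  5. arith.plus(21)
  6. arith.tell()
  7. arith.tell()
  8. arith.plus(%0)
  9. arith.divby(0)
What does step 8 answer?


>>> minus x=91
[out] -91
>>> plus x=13
[out] -78
>>> oneover
[out] -1/78
>>> amplify x=%0
[out] 1/6084
>>> plus x=21
[out] 127765/6084
>>> tell
[out] 127765/6084
>>> tell
[out] 127765/6084
>>> plus x=%0
[out] 127765/3042
>>> divby x=0
[out] ToolError: division by zero

Answer: 127765/3042


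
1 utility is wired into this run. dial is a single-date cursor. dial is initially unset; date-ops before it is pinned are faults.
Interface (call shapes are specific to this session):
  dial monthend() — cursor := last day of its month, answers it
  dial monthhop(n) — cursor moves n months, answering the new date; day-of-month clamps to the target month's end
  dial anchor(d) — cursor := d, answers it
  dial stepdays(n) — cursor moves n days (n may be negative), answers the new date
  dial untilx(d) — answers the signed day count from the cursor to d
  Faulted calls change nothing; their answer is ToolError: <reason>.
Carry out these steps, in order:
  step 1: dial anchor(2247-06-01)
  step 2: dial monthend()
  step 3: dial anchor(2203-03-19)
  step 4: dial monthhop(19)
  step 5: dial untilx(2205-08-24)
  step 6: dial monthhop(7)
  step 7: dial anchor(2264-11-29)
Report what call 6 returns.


Do: dial anchor[2247-06-01]
See: 2247-06-01
Do: dial monthend[]
See: 2247-06-30
Do: dial anchor[2203-03-19]
See: 2203-03-19
Do: dial monthhop[19]
See: 2204-10-19
Do: dial untilx[2205-08-24]
See: 309
Do: dial monthhop[7]
See: 2205-05-19
Do: dial anchor[2264-11-29]
See: 2264-11-29

Answer: 2205-05-19


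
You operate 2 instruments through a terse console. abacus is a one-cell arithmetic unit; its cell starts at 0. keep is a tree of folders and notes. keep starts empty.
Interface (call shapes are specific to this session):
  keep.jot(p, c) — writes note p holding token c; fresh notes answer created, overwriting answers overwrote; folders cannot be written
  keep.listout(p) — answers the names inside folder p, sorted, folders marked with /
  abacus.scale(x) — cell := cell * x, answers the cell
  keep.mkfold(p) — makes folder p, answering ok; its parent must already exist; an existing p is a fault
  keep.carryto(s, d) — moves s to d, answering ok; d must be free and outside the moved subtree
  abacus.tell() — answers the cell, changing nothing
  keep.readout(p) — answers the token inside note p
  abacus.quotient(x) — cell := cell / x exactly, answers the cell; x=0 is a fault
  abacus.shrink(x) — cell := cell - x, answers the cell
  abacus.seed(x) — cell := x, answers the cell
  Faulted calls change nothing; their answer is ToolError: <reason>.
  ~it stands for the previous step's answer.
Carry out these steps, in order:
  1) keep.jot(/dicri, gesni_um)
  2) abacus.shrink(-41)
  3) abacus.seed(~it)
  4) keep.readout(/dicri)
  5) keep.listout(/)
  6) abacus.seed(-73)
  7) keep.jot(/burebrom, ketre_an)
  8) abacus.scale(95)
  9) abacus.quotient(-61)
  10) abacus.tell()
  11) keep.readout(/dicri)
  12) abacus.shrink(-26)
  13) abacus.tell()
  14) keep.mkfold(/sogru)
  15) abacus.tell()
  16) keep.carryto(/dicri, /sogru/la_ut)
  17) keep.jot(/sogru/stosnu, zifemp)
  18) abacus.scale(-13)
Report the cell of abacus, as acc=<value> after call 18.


I invoke keep.jot with p=/dicri, c=gesni_um, → created.
I invoke abacus.shrink with x=-41, which returns 41.
I try abacus.seed with x=~it, which returns 41.
I run keep.readout with p=/dicri, yielding gesni_um.
I try keep.listout with p=/, → [dicri].
Invoking abacus.seed with x=-73, and observe -73.
I call keep.jot with p=/burebrom, c=ketre_an, and get created.
I call abacus.scale with x=95: -6935.
Next I call abacus.quotient with x=-61, and observe 6935/61.
Now I run abacus.tell(), and see 6935/61.
I call keep.readout with p=/dicri, and get gesni_um.
Now I run abacus.shrink with x=-26, giving 8521/61.
Invoking abacus.tell(), giving 8521/61.
Invoking keep.mkfold with p=/sogru, giving ok.
Now I run abacus.tell(), yielding 8521/61.
I invoke keep.carryto with s=/dicri, d=/sogru/la_ut: ok.
Calling keep.jot with p=/sogru/stosnu, c=zifemp, and observe created.
Using abacus.scale with x=-13, and observe -110773/61.

Answer: acc=-110773/61


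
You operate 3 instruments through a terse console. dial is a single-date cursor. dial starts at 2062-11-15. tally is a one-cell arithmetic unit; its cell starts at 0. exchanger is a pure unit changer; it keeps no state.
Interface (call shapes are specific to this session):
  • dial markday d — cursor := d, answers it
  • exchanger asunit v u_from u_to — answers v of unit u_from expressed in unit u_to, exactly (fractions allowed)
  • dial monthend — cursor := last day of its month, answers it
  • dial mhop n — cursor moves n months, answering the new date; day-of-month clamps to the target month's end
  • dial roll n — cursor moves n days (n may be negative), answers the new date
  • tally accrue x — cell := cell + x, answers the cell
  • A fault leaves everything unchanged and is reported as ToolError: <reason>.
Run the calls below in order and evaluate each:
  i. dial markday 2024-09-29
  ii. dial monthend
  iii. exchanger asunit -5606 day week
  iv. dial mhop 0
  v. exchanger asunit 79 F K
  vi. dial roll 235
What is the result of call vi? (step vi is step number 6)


$ dial markday d→2024-09-29
  2024-09-29
$ dial monthend
  2024-09-30
$ exchanger asunit v→-5606 u_from→day u_to→week
  -5606/7
$ dial mhop n→0
  2024-09-30
$ exchanger asunit v→79 u_from→F u_to→K
  53867/180
$ dial roll n→235
  2025-05-23

Answer: 2025-05-23


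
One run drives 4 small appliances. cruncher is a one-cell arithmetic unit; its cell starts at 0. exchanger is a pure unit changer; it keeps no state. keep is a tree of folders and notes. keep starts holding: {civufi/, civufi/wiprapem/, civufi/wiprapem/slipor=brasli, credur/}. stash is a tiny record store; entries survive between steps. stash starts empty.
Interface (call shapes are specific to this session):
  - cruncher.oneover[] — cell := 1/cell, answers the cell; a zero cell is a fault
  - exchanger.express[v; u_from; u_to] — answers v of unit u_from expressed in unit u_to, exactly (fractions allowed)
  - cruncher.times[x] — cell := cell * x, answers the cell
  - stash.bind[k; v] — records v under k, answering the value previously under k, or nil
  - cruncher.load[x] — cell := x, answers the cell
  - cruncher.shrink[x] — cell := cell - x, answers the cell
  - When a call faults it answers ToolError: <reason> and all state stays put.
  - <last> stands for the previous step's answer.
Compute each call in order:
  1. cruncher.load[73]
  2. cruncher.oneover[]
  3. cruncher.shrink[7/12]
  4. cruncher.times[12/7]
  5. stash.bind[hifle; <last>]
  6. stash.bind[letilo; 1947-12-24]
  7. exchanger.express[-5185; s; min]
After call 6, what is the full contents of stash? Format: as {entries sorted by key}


Answer: {hifle=-499/511, letilo=1947-12-24}

Derivation:
! 1. load(73) == 73
! 2. oneover() == 1/73
! 3. shrink(7/12) == -499/876
! 4. times(12/7) == -499/511
! 5. bind(hifle, <last>) == nil
! 6. bind(letilo, 1947-12-24) == nil
! 7. express(-5185, s, min) == -1037/12


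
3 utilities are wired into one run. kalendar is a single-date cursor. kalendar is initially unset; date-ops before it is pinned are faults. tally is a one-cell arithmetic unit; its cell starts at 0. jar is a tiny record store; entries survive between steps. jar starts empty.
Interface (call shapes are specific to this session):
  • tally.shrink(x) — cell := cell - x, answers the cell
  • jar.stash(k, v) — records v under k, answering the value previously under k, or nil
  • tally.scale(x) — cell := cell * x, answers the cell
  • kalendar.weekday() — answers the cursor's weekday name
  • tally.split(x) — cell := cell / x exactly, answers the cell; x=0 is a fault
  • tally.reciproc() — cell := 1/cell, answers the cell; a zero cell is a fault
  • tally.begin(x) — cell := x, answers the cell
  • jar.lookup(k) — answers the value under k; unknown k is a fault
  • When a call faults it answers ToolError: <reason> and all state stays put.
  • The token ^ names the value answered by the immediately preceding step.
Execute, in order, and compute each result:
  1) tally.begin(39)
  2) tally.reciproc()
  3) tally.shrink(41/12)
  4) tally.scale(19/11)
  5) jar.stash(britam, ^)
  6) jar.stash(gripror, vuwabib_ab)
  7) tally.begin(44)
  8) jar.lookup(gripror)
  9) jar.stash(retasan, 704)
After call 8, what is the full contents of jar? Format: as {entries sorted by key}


CALL begin[x=39]
RET  39
CALL reciproc[]
RET  1/39
CALL shrink[x=41/12]
RET  -529/156
CALL scale[x=19/11]
RET  -10051/1716
CALL stash[k=britam; v=^]
RET  nil
CALL stash[k=gripror; v=vuwabib_ab]
RET  nil
CALL begin[x=44]
RET  44
CALL lookup[k=gripror]
RET  vuwabib_ab
CALL stash[k=retasan; v=704]
RET  nil

Answer: {britam=-10051/1716, gripror=vuwabib_ab}


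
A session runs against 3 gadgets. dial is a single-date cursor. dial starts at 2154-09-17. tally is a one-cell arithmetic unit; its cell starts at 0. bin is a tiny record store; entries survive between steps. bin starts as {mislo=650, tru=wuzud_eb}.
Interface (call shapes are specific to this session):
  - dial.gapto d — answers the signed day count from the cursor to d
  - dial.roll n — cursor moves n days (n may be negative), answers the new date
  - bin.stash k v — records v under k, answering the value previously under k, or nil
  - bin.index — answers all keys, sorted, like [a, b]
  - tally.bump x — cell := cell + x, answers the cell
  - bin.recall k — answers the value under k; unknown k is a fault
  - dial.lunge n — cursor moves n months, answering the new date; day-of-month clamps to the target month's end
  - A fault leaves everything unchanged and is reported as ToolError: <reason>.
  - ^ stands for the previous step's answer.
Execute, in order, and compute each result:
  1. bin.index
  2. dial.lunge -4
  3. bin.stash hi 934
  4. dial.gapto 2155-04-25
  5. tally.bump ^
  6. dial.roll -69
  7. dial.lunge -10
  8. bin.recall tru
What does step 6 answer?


Answer: 2154-03-09

Derivation:
==> index()
<== [mislo, tru]
==> lunge(n: -4)
<== 2154-05-17
==> stash(k: hi, v: 934)
<== nil
==> gapto(d: 2155-04-25)
<== 343
==> bump(x: ^)
<== 343
==> roll(n: -69)
<== 2154-03-09
==> lunge(n: -10)
<== 2153-05-09
==> recall(k: tru)
<== wuzud_eb


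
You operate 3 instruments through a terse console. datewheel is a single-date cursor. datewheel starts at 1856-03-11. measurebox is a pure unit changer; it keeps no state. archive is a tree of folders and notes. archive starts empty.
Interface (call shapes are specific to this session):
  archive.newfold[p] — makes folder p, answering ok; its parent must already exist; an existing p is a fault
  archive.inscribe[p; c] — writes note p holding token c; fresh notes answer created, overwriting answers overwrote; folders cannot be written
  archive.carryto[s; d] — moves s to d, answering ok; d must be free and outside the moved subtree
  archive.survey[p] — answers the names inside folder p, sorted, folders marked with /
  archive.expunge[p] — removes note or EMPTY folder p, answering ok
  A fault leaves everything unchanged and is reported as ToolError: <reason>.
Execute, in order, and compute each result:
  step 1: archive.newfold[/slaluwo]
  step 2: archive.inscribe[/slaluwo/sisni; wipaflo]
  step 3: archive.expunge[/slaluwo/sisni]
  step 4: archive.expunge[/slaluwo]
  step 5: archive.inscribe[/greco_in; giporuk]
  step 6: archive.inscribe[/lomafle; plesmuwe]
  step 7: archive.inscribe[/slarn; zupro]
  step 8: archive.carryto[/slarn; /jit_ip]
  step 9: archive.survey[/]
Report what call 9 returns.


! 1. archive.newfold(p=/slaluwo) == ok
! 2. archive.inscribe(p=/slaluwo/sisni, c=wipaflo) == created
! 3. archive.expunge(p=/slaluwo/sisni) == ok
! 4. archive.expunge(p=/slaluwo) == ok
! 5. archive.inscribe(p=/greco_in, c=giporuk) == created
! 6. archive.inscribe(p=/lomafle, c=plesmuwe) == created
! 7. archive.inscribe(p=/slarn, c=zupro) == created
! 8. archive.carryto(s=/slarn, d=/jit_ip) == ok
! 9. archive.survey(p=/) == [greco_in, jit_ip, lomafle]

Answer: [greco_in, jit_ip, lomafle]


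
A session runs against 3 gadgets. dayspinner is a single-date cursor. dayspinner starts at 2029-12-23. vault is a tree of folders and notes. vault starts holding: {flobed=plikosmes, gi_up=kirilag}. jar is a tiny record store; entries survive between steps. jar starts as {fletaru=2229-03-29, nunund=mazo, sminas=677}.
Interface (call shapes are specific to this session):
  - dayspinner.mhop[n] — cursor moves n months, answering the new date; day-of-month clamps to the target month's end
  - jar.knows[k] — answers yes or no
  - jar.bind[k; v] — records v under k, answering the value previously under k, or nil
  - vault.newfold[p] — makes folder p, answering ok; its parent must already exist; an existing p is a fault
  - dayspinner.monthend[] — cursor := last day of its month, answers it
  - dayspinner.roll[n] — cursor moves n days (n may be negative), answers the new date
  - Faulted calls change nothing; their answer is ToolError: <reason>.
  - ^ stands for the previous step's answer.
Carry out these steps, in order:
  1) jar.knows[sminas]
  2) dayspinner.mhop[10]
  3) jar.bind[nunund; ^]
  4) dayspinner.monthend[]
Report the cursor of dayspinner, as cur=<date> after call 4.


Now I run jar.knows with k=sminas, which returns yes.
I invoke dayspinner.mhop with n=10, giving 2030-10-23.
Invoking jar.bind with k=nunund, v=^, yielding mazo.
I try dayspinner.monthend, yielding 2030-10-31.

Answer: cur=2030-10-31


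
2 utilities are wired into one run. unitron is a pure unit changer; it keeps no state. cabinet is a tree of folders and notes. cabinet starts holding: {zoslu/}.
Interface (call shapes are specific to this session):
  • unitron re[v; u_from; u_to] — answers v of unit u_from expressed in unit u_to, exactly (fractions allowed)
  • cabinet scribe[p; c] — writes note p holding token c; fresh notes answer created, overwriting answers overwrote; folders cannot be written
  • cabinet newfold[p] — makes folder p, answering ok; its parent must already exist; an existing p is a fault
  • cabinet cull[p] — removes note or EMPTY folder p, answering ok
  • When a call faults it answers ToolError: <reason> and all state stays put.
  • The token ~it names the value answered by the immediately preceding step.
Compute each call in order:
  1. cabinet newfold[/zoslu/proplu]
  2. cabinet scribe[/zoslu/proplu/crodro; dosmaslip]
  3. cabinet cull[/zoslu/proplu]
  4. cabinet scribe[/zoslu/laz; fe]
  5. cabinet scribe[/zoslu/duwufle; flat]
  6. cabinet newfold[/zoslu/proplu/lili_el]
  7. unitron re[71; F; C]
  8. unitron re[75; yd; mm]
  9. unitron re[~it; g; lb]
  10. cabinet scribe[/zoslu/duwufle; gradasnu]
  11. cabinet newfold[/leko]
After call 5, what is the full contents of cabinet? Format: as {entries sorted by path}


Answer: {zoslu/, zoslu/duwufle=flat, zoslu/laz=fe, zoslu/proplu/, zoslu/proplu/crodro=dosmaslip}

Derivation:
==> cabinet newfold(/zoslu/proplu)
<== ok
==> cabinet scribe(/zoslu/proplu/crodro, dosmaslip)
<== created
==> cabinet cull(/zoslu/proplu)
<== ToolError: not empty
==> cabinet scribe(/zoslu/laz, fe)
<== created
==> cabinet scribe(/zoslu/duwufle, flat)
<== created
==> cabinet newfold(/zoslu/proplu/lili_el)
<== ok
==> unitron re(71, F, C)
<== 65/3
==> unitron re(75, yd, mm)
<== 68580
==> unitron re(~it, g, lb)
<== 6858000000/45359237
==> cabinet scribe(/zoslu/duwufle, gradasnu)
<== overwrote
==> cabinet newfold(/leko)
<== ok


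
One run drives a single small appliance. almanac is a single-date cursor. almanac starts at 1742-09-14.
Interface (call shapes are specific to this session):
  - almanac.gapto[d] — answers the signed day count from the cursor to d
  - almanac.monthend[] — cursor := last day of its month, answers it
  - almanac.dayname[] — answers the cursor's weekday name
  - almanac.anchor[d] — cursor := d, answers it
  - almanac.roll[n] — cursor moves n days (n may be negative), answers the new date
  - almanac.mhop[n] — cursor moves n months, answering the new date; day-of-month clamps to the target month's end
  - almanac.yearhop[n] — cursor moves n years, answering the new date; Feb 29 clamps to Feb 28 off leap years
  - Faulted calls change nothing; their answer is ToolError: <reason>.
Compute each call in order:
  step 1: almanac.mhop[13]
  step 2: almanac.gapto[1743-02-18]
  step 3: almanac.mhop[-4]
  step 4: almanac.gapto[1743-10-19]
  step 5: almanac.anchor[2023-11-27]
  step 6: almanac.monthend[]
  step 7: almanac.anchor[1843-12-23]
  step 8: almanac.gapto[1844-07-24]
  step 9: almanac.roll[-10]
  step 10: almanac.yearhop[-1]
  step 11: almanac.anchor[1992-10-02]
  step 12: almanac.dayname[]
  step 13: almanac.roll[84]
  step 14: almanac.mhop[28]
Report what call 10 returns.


-> mhop(n=13)
<- 1743-10-14
-> gapto(d=1743-02-18)
<- -238
-> mhop(n=-4)
<- 1743-06-14
-> gapto(d=1743-10-19)
<- 127
-> anchor(d=2023-11-27)
<- 2023-11-27
-> monthend()
<- 2023-11-30
-> anchor(d=1843-12-23)
<- 1843-12-23
-> gapto(d=1844-07-24)
<- 214
-> roll(n=-10)
<- 1843-12-13
-> yearhop(n=-1)
<- 1842-12-13
-> anchor(d=1992-10-02)
<- 1992-10-02
-> dayname()
<- Friday
-> roll(n=84)
<- 1992-12-25
-> mhop(n=28)
<- 1995-04-25

Answer: 1842-12-13


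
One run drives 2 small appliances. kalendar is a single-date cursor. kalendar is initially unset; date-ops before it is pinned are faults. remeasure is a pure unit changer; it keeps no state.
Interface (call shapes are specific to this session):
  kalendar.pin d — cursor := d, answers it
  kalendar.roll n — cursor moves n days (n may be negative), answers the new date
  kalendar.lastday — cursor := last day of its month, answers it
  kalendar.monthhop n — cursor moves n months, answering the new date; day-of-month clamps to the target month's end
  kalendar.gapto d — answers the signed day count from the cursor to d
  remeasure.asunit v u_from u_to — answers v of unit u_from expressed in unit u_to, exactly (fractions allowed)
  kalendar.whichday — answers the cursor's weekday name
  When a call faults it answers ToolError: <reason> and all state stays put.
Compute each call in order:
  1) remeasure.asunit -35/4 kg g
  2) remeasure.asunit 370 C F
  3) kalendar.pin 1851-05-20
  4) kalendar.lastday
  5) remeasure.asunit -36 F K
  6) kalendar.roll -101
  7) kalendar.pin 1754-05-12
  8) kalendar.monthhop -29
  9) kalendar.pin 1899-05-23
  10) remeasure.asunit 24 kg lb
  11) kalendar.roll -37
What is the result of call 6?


>> remeasure.asunit(v→-35/4, u_from→kg, u_to→g)
<< -8750
>> remeasure.asunit(v→370, u_from→C, u_to→F)
<< 698
>> kalendar.pin(d→1851-05-20)
<< 1851-05-20
>> kalendar.lastday()
<< 1851-05-31
>> remeasure.asunit(v→-36, u_from→F, u_to→K)
<< 42367/180
>> kalendar.roll(n→-101)
<< 1851-02-19
>> kalendar.pin(d→1754-05-12)
<< 1754-05-12
>> kalendar.monthhop(n→-29)
<< 1751-12-12
>> kalendar.pin(d→1899-05-23)
<< 1899-05-23
>> remeasure.asunit(v→24, u_from→kg, u_to→lb)
<< 2400000000/45359237
>> kalendar.roll(n→-37)
<< 1899-04-16

Answer: 1851-02-19


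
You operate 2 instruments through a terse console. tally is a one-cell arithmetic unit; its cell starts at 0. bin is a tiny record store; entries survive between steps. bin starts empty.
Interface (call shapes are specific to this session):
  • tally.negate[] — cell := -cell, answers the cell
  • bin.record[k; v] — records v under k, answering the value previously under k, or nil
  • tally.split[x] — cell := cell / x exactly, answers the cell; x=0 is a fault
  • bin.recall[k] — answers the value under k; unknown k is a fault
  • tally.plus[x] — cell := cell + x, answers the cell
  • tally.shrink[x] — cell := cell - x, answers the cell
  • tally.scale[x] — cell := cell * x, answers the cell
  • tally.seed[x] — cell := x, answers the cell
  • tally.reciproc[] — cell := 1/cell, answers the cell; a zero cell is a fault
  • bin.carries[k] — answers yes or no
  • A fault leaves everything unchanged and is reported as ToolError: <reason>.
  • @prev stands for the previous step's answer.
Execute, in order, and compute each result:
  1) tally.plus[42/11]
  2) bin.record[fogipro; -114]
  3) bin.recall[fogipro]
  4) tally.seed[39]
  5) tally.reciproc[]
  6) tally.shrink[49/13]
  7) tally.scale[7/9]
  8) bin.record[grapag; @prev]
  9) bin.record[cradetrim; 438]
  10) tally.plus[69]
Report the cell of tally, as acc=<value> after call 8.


Answer: acc=-1022/351

Derivation:
I try plus(x→42/11), yielding 42/11.
Calling record(k→fogipro, v→-114): nil.
I use recall(k→fogipro): -114.
I invoke seed(x→39): 39.
I try reciproc(), giving 1/39.
Using shrink(x→49/13): -146/39.
Next I call scale(x→7/9), → -1022/351.
Invoking record(k→grapag, v→@prev): nil.
Now I run record(k→cradetrim, v→438), and observe nil.
I invoke plus(x→69), which returns 23197/351.


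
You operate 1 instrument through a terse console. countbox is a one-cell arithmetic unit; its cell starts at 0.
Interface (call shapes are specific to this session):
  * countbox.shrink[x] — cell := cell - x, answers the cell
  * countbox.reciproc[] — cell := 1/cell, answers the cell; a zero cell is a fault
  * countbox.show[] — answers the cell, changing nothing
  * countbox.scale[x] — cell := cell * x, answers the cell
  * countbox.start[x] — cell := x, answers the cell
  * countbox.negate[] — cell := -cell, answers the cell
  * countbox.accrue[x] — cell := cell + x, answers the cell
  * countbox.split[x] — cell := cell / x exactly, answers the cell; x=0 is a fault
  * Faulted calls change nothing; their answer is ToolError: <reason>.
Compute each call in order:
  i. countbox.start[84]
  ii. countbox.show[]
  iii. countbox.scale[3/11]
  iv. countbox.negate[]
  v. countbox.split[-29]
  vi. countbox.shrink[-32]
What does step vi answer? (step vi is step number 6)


Answer: 10460/319

Derivation:
CALL start[x=84]
RET  84
CALL show[]
RET  84
CALL scale[x=3/11]
RET  252/11
CALL negate[]
RET  -252/11
CALL split[x=-29]
RET  252/319
CALL shrink[x=-32]
RET  10460/319


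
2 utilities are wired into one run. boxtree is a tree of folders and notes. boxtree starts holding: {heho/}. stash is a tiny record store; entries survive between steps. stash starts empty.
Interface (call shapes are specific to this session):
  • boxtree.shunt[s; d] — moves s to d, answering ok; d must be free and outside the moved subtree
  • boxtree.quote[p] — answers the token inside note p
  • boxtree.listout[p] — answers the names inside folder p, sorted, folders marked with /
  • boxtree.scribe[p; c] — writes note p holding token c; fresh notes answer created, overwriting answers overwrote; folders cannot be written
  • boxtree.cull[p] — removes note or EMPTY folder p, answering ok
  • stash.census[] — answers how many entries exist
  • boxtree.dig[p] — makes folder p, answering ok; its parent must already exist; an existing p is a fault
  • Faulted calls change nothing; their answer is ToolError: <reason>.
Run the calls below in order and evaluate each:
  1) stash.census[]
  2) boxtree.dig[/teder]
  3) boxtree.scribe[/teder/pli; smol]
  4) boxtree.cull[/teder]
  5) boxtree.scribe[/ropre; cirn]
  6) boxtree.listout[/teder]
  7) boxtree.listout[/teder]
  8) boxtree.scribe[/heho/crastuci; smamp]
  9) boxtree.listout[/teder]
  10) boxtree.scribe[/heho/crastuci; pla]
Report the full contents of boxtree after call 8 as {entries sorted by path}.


Answer: {heho/, heho/crastuci=smamp, ropre=cirn, teder/, teder/pli=smol}

Derivation:
Calling census, → 0.
I run dig(/teder), and observe ok.
Then scribe(/teder/pli, smol): created.
I use cull(/teder), — result: ToolError: not empty.
Invoking scribe(/ropre, cirn), giving created.
I invoke listout(/teder), which returns [pli].
Then listout(/teder), giving [pli].
Calling scribe(/heho/crastuci, smamp), yielding created.
I try listout(/teder), which returns [pli].
Then scribe(/heho/crastuci, pla), and see overwrote.


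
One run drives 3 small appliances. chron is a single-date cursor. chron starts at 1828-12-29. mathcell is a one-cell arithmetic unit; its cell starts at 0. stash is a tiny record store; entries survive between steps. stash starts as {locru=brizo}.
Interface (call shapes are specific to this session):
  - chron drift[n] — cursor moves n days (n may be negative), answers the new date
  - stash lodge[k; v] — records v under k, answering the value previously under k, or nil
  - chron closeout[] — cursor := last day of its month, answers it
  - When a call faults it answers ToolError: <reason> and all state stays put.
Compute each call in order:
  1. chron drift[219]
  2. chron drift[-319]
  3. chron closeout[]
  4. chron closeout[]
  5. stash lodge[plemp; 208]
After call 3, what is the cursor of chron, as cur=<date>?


Answer: cur=1828-09-30

Derivation:
// 1. chron drift(n→219) : 1829-08-05
// 2. chron drift(n→-319) : 1828-09-20
// 3. chron closeout() : 1828-09-30
// 4. chron closeout() : 1828-09-30
// 5. stash lodge(k→plemp, v→208) : nil


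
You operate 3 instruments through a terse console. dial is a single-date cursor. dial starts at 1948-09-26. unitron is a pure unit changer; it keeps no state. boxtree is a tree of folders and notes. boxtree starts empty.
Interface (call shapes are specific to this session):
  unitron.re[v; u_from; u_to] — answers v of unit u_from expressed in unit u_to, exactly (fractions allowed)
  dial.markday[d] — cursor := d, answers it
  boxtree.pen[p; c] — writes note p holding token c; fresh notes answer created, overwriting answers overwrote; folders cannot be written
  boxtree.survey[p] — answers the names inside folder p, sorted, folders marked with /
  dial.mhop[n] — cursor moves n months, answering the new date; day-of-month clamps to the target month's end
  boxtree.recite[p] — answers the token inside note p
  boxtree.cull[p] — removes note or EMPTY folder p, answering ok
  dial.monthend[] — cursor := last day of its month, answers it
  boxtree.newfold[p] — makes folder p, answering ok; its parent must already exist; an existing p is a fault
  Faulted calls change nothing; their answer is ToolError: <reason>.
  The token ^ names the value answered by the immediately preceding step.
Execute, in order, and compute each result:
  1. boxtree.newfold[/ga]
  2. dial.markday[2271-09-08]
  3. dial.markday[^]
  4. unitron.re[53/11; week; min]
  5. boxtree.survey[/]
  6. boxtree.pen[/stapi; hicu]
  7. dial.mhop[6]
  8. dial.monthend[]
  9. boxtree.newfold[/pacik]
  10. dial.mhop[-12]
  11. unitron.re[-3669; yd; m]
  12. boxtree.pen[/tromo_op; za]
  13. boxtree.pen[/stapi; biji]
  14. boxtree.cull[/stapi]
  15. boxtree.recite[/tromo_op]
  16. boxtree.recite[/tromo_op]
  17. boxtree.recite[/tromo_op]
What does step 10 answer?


==> newfold(/ga)
<== ok
==> markday(2271-09-08)
<== 2271-09-08
==> markday(^)
<== 2271-09-08
==> re(53/11, week, min)
<== 534240/11
==> survey(/)
<== [ga/]
==> pen(/stapi, hicu)
<== created
==> mhop(6)
<== 2272-03-08
==> monthend()
<== 2272-03-31
==> newfold(/pacik)
<== ok
==> mhop(-12)
<== 2271-03-31
==> re(-3669, yd, m)
<== -4193667/1250
==> pen(/tromo_op, za)
<== created
==> pen(/stapi, biji)
<== overwrote
==> cull(/stapi)
<== ok
==> recite(/tromo_op)
<== za
==> recite(/tromo_op)
<== za
==> recite(/tromo_op)
<== za

Answer: 2271-03-31


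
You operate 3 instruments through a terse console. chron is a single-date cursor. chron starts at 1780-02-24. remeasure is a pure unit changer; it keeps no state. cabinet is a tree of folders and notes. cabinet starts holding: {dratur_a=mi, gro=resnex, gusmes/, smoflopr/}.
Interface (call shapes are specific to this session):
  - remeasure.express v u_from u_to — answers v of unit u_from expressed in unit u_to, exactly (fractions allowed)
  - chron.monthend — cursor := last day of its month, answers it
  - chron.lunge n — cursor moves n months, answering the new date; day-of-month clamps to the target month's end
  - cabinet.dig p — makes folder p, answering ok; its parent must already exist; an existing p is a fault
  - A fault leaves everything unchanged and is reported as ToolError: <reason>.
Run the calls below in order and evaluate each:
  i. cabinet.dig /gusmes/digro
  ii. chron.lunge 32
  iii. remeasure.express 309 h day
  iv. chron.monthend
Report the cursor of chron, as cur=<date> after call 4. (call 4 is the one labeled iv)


[in] dig p→/gusmes/digro
= ok
[in] lunge n→32
= 1782-10-24
[in] express v→309 u_from→h u_to→day
= 103/8
[in] monthend
= 1782-10-31

Answer: cur=1782-10-31


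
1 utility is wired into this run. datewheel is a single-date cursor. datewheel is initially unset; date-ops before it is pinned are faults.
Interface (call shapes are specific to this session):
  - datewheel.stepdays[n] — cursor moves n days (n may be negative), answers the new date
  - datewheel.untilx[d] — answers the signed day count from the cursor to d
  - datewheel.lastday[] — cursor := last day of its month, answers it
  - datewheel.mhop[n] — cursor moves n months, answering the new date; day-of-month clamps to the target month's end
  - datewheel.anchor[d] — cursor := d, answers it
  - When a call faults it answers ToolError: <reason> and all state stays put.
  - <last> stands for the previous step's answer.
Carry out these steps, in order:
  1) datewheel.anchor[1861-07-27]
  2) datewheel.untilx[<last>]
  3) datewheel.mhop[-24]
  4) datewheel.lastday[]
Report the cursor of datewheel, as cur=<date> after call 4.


Do: datewheel.anchor[d=1861-07-27]
See: 1861-07-27
Do: datewheel.untilx[d=<last>]
See: 0
Do: datewheel.mhop[n=-24]
See: 1859-07-27
Do: datewheel.lastday[]
See: 1859-07-31

Answer: cur=1859-07-31


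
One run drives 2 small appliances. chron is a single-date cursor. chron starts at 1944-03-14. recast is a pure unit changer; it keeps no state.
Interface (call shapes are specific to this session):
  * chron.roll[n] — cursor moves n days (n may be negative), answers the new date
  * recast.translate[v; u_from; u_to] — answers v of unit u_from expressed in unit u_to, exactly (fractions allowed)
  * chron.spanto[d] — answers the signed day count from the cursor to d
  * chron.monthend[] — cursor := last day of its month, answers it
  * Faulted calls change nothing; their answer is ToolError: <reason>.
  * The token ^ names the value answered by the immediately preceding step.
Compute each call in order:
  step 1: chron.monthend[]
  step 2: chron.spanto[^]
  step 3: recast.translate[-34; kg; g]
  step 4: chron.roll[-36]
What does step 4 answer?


I use monthend(), and see 1944-03-31.
I run spanto(d=^), and get 0.
I use translate(v=-34, u_from=kg, u_to=g): -34000.
Next I call roll(n=-36), giving 1944-02-24.

Answer: 1944-02-24


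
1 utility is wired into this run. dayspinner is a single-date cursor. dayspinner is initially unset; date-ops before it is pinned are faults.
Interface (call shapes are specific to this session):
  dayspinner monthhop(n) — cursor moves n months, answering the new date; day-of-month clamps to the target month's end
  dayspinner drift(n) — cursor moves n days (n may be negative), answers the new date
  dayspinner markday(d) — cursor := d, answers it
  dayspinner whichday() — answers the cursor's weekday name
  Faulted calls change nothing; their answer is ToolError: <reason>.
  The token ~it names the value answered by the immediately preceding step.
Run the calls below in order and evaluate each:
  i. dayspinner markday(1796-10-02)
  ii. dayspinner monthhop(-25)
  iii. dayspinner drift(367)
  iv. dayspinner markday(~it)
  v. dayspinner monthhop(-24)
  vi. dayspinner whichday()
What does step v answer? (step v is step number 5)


Now I run dayspinner markday with d→1796-10-02: 1796-10-02.
I invoke dayspinner monthhop with n→-25, and get 1794-09-02.
I use dayspinner drift with n→367, giving 1795-09-04.
I run dayspinner markday with d→~it, which returns 1795-09-04.
Invoking dayspinner monthhop with n→-24, — result: 1793-09-04.
Using dayspinner whichday(), and see Wednesday.

Answer: 1793-09-04
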